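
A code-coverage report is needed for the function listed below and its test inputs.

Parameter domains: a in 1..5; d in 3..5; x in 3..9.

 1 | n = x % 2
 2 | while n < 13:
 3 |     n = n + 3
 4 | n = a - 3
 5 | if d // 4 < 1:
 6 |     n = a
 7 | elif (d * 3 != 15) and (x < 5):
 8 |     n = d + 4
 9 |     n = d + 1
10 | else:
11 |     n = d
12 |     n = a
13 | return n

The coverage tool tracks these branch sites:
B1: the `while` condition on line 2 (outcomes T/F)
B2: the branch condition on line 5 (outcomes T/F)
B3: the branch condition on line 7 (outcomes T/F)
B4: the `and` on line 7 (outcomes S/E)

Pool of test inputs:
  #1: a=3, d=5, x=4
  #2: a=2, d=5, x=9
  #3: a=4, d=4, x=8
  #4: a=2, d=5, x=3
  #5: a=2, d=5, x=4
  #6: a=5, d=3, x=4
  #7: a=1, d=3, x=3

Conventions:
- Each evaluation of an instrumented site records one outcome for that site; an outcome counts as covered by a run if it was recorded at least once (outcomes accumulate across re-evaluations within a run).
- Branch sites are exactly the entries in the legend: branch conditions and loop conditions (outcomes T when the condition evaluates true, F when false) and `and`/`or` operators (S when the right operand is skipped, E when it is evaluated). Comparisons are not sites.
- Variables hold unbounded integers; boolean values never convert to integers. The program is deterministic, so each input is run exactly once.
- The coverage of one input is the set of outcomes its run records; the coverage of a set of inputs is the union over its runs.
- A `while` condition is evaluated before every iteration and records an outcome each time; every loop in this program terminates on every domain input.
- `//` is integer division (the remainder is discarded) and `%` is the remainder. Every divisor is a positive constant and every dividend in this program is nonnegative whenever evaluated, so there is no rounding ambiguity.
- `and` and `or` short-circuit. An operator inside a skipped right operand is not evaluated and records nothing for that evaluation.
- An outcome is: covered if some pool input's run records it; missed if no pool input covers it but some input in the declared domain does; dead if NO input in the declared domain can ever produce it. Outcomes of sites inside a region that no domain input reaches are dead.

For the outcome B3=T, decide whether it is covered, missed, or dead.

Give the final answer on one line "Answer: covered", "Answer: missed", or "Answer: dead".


no pool input records B3=T
but domain input (a=1, d=4, x=3) does record it -> reachable, so missed
Answer: missed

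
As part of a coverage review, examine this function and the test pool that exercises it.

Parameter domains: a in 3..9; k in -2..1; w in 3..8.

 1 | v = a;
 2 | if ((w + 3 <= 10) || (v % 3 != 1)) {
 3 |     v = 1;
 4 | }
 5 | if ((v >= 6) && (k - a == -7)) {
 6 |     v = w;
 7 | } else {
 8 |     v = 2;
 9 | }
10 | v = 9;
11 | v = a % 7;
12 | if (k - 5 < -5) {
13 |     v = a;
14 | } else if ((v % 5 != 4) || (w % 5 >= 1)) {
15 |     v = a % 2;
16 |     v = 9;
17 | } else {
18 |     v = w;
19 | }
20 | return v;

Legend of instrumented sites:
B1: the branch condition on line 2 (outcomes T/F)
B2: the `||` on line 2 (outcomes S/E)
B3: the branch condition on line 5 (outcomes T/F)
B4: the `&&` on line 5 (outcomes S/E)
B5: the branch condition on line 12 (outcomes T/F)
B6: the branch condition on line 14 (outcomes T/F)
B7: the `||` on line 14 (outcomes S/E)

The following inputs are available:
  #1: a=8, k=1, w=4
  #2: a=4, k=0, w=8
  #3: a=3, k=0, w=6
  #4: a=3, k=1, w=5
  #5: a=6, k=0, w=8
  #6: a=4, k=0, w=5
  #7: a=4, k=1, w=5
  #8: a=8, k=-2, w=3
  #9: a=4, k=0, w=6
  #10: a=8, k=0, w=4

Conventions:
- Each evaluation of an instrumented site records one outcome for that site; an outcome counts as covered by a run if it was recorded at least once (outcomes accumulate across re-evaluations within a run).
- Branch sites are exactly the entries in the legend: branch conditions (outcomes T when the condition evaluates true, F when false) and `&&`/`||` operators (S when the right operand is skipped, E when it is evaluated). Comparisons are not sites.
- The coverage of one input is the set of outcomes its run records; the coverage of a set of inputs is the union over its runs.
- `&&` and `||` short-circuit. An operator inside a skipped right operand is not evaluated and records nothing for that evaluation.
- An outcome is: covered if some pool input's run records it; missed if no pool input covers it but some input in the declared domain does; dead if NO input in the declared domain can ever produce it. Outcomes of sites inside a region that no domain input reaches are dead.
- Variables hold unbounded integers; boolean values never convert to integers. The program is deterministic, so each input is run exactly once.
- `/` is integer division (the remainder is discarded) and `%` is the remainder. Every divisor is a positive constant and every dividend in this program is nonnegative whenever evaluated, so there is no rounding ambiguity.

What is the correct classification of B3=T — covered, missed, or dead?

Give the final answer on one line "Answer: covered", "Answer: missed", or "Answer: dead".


no pool input records B3=T
but domain input (a=7, k=0, w=8) does record it -> reachable, so missed
Answer: missed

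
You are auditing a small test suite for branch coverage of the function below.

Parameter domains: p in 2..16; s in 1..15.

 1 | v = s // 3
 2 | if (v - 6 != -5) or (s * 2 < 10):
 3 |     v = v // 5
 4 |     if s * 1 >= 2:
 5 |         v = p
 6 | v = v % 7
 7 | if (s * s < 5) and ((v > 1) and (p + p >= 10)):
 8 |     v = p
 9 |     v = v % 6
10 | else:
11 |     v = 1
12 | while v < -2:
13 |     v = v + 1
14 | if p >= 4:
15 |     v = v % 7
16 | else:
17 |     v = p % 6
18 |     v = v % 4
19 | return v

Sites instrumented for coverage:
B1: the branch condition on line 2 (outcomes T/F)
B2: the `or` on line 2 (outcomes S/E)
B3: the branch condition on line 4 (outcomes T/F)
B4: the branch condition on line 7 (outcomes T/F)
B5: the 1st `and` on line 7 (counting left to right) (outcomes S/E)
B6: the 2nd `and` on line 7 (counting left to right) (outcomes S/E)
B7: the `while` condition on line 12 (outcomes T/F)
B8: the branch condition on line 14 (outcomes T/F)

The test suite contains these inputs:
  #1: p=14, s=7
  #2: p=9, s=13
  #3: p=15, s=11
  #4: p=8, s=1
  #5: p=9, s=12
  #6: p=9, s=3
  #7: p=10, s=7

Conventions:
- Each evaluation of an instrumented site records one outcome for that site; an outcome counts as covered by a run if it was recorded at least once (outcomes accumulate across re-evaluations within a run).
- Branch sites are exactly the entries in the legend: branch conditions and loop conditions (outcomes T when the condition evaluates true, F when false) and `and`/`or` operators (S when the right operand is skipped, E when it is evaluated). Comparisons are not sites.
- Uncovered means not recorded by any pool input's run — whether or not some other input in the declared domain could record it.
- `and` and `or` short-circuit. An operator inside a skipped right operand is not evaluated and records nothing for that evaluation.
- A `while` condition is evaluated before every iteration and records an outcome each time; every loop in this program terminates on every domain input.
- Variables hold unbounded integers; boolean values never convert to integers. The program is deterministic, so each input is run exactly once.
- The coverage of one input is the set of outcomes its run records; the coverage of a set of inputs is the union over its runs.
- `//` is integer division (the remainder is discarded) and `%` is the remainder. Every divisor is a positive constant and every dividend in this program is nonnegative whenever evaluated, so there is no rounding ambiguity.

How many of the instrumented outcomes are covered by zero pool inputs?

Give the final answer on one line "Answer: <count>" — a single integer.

input #1 (p=14, s=7): covers B1=T, B2=S, B3=T, B4=F, B5=S, B7=F, B8=T
input #2 (p=9, s=13): covers B1=T, B2=S, B3=T, B4=F, B5=S, B7=F, B8=T
input #3 (p=15, s=11): covers B1=T, B2=S, B3=T, B4=F, B5=S, B7=F, B8=T
input #4 (p=8, s=1): covers B1=T, B2=S, B3=F, B4=F, B5=E, B6=S, B7=F, B8=T
input #5 (p=9, s=12): covers B1=T, B2=S, B3=T, B4=F, B5=S, B7=F, B8=T
input #6 (p=9, s=3): covers B1=T, B2=E, B3=T, B4=F, B5=S, B7=F, B8=T
input #7 (p=10, s=7): covers B1=T, B2=S, B3=T, B4=F, B5=S, B7=F, B8=T
union over the pool: B1=T, B2=S, B2=E, B3=T, B3=F, B4=F, B5=S, B5=E, B6=S, B7=F, B8=T
uncovered (5 of 16): B1=F, B4=T, B6=E, B7=T, B8=F

Answer: 5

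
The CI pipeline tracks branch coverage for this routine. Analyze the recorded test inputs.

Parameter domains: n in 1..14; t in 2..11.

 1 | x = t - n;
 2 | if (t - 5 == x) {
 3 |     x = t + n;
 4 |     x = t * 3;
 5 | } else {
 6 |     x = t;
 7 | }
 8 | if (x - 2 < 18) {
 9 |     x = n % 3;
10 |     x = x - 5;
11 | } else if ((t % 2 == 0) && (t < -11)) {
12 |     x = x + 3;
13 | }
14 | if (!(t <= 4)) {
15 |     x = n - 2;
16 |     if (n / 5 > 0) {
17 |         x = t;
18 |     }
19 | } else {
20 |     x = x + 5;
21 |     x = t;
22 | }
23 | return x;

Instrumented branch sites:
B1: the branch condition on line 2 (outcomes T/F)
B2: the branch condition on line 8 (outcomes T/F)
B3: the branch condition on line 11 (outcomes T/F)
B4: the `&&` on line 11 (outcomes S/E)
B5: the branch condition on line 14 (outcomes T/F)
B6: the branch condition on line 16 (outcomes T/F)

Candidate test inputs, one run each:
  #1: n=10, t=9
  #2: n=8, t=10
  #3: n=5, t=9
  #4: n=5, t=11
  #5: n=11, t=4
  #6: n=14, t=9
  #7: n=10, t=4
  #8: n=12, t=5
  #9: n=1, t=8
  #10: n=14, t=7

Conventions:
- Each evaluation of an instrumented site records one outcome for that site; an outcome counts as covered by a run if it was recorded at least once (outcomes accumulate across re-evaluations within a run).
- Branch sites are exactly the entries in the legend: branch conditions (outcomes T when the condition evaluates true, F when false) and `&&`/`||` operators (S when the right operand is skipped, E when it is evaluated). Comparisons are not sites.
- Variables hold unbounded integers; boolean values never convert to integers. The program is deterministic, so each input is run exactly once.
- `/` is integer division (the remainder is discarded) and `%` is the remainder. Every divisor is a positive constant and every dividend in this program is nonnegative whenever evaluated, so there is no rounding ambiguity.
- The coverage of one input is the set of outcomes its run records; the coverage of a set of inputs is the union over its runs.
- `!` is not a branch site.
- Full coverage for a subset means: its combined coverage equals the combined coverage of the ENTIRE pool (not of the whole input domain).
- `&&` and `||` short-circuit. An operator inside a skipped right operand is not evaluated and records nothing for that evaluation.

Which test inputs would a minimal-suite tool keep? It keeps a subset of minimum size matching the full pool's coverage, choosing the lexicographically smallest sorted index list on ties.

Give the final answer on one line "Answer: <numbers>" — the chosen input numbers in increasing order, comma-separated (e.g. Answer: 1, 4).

test 1 (n=10, t=9) fires B1->F, B2->T, B5->T, B6->T; hits B1=F, B2=T, B5=T, B6=T
test 2 (n=8, t=10) fires B1->F, B2->T, B5->T, B6->T; hits B1=F, B2=T, B5=T, B6=T
test 3 (n=5, t=9) fires B1->T, B2->F, B4->S, B3->F, B5->T, B6->T; hits B1=T, B2=F, B3=F, B4=S, B5=T, B6=T
test 4 (n=5, t=11) fires B1->T, B2->F, B4->S, B3->F, B5->T, B6->T; hits B1=T, B2=F, B3=F, B4=S, B5=T, B6=T
test 5 (n=11, t=4) fires B1->F, B2->T, B5->F; hits B1=F, B2=T, B5=F
test 6 (n=14, t=9) fires B1->F, B2->T, B5->T, B6->T; hits B1=F, B2=T, B5=T, B6=T
test 7 (n=10, t=4) fires B1->F, B2->T, B5->F; hits B1=F, B2=T, B5=F
test 8 (n=12, t=5) fires B1->F, B2->T, B5->T, B6->T; hits B1=F, B2=T, B5=T, B6=T
test 9 (n=1, t=8) fires B1->F, B2->T, B5->T, B6->F; hits B1=F, B2=T, B5=T, B6=F
test 10 (n=14, t=7) fires B1->F, B2->T, B5->T, B6->T; hits B1=F, B2=T, B5=T, B6=T
pool-wide coverage (10 outcomes): B1=T, B1=F, B2=T, B2=F, B3=F, B4=S, B5=T, B5=F, B6=T, B6=F
no size-1 subset reaches all 10 outcomes (best union: 6/10)
no size-2 subset reaches all 10 outcomes (best union: 9/10)
the canonical winner is {3, 5, 9}: size 3, full 10-outcome coverage, earliest index list among size-3 covers

Answer: 3, 5, 9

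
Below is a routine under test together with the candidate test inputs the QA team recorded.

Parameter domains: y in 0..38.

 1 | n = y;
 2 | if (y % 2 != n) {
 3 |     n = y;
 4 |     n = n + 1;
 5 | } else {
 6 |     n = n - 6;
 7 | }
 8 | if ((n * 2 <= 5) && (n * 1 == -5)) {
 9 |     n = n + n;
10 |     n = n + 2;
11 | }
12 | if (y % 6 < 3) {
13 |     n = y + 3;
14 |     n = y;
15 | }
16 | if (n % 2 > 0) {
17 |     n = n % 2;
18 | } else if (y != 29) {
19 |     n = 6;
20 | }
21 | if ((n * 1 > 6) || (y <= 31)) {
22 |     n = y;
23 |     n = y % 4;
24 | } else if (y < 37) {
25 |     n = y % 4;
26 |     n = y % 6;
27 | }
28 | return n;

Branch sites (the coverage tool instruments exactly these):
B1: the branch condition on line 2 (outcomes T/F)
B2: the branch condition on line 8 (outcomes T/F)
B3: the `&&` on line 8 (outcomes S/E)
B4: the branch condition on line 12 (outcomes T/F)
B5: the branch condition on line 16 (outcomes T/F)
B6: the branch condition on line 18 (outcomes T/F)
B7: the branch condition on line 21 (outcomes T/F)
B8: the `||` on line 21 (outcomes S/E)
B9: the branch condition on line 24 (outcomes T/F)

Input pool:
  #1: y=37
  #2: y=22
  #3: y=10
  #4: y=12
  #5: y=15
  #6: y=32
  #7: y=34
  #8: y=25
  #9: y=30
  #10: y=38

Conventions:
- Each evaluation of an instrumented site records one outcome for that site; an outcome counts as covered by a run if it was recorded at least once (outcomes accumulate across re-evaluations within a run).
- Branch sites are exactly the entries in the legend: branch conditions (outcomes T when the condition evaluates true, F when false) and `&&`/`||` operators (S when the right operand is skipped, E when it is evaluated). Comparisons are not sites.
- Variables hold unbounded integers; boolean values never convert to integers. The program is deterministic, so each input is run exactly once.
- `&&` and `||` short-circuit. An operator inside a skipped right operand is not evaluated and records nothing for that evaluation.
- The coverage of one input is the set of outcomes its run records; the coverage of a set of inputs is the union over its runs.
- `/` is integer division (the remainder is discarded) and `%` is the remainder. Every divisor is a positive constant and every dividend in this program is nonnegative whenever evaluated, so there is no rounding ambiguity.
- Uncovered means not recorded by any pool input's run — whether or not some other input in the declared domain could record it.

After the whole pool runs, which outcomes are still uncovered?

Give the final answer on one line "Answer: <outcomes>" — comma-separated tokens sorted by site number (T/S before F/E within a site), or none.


run #1 (y=37) runs B1->T, B3->S, B2->F, B4->T, B5->T, B8->E, B7->F, B9->F; records B1=T, B2=F, B3=S, B4=T, B5=T, B7=F, B8=E, B9=F
run #2 (y=22) runs B1->T, B3->S, B2->F, B4->F, B5->T, B8->E, B7->T; records B1=T, B2=F, B3=S, B4=F, B5=T, B7=T, B8=E
run #3 (y=10) runs B1->T, B3->S, B2->F, B4->F, B5->T, B8->E, B7->T; records B1=T, B2=F, B3=S, B4=F, B5=T, B7=T, B8=E
run #4 (y=12) runs B1->T, B3->S, B2->F, B4->T, B5->F, B6->T, B8->E, B7->T; records B1=T, B2=F, B3=S, B4=T, B5=F, B6=T, B7=T, B8=E
run #5 (y=15) runs B1->T, B3->S, B2->F, B4->F, B5->F, B6->T, B8->E, B7->T; records B1=T, B2=F, B3=S, B4=F, B5=F, B6=T, B7=T, B8=E
run #6 (y=32) runs B1->T, B3->S, B2->F, B4->T, B5->F, B6->T, B8->E, B7->F, B9->T; records B1=T, B2=F, B3=S, B4=T, B5=F, B6=T, B7=F, B8=E, B9=T
run #7 (y=34) runs B1->T, B3->S, B2->F, B4->F, B5->T, B8->E, B7->F, B9->T; records B1=T, B2=F, B3=S, B4=F, B5=T, B7=F, B8=E, B9=T
run #8 (y=25) runs B1->T, B3->S, B2->F, B4->T, B5->T, B8->E, B7->T; records B1=T, B2=F, B3=S, B4=T, B5=T, B7=T, B8=E
run #9 (y=30) runs B1->T, B3->S, B2->F, B4->T, B5->F, B6->T, B8->E, B7->T; records B1=T, B2=F, B3=S, B4=T, B5=F, B6=T, B7=T, B8=E
run #10 (y=38) runs B1->T, B3->S, B2->F, B4->T, B5->F, B6->T, B8->E, B7->F, B9->F; records B1=T, B2=F, B3=S, B4=T, B5=F, B6=T, B7=F, B8=E, B9=F
union over the pool: B1=T, B2=F, B3=S, B4=T, B4=F, B5=T, B5=F, B6=T, B7=T, B7=F, B8=E, B9=T, B9=F
uncovered (5 of 18): B1=F, B2=T, B3=E, B6=F, B8=S
Answer: B1=F, B2=T, B3=E, B6=F, B8=S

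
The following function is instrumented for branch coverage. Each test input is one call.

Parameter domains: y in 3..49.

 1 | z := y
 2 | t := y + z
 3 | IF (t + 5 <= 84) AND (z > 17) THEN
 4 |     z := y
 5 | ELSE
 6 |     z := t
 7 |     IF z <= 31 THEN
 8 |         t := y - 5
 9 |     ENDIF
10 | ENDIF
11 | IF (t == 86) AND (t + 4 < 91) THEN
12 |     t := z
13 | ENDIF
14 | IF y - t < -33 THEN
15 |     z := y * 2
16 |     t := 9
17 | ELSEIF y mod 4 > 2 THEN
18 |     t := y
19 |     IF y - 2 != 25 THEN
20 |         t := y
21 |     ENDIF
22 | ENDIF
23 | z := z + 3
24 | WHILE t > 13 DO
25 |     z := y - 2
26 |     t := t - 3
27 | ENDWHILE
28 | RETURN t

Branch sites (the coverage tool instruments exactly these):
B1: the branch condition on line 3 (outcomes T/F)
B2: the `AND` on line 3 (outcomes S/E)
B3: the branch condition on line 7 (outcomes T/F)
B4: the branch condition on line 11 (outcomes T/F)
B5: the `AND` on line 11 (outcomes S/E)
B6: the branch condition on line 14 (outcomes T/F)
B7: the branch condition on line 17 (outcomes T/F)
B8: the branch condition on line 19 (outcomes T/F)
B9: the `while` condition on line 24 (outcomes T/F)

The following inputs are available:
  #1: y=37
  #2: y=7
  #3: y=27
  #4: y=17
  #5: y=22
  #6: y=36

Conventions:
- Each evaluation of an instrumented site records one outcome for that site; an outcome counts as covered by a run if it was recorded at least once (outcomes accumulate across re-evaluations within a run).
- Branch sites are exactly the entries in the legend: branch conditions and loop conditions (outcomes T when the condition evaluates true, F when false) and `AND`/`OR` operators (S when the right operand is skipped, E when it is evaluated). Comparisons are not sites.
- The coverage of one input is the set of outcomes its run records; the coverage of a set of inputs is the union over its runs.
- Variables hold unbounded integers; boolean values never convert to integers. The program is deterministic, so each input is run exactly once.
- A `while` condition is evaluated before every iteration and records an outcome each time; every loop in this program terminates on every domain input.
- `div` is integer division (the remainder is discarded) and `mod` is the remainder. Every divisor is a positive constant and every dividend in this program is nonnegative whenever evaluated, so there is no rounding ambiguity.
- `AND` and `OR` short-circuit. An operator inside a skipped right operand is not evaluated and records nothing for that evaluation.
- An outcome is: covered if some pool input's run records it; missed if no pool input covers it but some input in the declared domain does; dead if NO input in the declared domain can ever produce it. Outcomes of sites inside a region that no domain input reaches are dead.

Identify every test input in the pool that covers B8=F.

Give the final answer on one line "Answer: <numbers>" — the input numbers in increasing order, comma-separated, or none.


input #1 (y=37): never hits B8=F
input #2 (y=7): never hits B8=F
input #3 (y=27): hits B8=F
input #4 (y=17): never hits B8=F
input #5 (y=22): never hits B8=F
input #6 (y=36): never hits B8=F
Answer: 3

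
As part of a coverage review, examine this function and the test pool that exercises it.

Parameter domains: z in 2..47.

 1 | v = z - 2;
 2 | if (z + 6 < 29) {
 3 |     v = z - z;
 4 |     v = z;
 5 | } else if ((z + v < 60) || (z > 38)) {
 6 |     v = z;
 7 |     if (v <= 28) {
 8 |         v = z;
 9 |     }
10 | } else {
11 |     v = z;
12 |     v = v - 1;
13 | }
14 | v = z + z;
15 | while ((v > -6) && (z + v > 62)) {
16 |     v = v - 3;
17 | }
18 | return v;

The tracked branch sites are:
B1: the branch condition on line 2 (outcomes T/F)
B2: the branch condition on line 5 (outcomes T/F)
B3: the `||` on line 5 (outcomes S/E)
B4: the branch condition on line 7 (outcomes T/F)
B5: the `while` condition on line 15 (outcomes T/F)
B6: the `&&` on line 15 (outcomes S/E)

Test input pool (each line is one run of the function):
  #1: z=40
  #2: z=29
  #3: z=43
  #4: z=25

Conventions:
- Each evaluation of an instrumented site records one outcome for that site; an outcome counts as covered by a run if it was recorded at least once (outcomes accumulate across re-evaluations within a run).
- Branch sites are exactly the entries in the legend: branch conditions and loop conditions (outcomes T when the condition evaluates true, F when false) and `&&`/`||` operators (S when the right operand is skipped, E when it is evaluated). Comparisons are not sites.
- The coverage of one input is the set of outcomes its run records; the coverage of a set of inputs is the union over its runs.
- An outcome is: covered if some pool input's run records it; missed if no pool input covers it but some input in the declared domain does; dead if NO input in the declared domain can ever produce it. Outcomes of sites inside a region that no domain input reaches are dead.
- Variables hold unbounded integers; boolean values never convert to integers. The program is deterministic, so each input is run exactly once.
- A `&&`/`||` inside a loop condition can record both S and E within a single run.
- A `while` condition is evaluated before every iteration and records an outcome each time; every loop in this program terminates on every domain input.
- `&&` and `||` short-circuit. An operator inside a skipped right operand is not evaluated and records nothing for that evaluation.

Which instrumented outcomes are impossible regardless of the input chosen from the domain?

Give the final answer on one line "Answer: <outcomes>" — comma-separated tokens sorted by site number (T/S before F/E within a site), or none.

checking every outcome against all 46 domain inputs:
  B6=S: unreachable across the whole domain -> dead
  reachable outcomes have witnesses, e.g. B1=T (e.g. z=2), B1=F (e.g. z=23), B2=T (e.g. z=23), B2=F (e.g. z=31)

Answer: B6=S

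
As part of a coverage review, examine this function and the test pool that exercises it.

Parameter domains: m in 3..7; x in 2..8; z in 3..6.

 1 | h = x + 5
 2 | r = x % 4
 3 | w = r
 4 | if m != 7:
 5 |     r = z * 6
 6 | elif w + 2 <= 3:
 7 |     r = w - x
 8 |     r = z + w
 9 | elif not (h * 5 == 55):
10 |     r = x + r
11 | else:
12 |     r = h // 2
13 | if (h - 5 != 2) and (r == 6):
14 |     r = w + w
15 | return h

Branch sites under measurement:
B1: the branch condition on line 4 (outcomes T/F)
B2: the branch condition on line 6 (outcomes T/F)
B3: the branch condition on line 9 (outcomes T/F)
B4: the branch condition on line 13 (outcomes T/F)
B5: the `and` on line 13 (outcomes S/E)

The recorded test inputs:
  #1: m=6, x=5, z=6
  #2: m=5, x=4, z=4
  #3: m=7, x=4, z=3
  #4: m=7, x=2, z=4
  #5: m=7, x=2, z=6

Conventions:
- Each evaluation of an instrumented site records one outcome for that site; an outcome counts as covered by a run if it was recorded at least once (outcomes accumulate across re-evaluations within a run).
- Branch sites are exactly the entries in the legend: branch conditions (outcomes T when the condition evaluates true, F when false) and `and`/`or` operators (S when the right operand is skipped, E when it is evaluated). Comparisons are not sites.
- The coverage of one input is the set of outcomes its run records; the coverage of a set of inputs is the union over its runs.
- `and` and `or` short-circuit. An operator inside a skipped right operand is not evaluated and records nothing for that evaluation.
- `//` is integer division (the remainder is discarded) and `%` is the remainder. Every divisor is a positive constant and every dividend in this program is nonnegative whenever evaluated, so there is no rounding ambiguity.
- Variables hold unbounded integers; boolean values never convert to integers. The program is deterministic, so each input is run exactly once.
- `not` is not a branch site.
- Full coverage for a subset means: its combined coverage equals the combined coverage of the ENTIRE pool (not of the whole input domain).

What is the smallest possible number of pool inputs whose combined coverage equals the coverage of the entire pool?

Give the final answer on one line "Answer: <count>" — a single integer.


run #1 (m=6, x=5, z=6) runs B1->T, B5->E, B4->F; records B1=T, B4=F, B5=E
run #2 (m=5, x=4, z=4) runs B1->T, B5->E, B4->F; records B1=T, B4=F, B5=E
run #3 (m=7, x=4, z=3) runs B1->F, B2->T, B5->E, B4->F; records B1=F, B2=T, B4=F, B5=E
run #4 (m=7, x=2, z=4) runs B1->F, B2->F, B3->T, B5->S, B4->F; records B1=F, B2=F, B3=T, B4=F, B5=S
run #5 (m=7, x=2, z=6) runs B1->F, B2->F, B3->T, B5->S, B4->F; records B1=F, B2=F, B3=T, B4=F, B5=S
union over all inputs: B1=T, B1=F, B2=T, B2=F, B3=T, B4=F, B5=S, B5=E (8 outcomes)
every size-1 subset falls short of the 8 outcomes (best: 5/8)
every size-2 subset falls short of the 8 outcomes (best: 7/8)
at size 3, {1, 3, 4} reaches all 8 outcomes; every lexicographically earlier size-3 subset fails
Answer: 3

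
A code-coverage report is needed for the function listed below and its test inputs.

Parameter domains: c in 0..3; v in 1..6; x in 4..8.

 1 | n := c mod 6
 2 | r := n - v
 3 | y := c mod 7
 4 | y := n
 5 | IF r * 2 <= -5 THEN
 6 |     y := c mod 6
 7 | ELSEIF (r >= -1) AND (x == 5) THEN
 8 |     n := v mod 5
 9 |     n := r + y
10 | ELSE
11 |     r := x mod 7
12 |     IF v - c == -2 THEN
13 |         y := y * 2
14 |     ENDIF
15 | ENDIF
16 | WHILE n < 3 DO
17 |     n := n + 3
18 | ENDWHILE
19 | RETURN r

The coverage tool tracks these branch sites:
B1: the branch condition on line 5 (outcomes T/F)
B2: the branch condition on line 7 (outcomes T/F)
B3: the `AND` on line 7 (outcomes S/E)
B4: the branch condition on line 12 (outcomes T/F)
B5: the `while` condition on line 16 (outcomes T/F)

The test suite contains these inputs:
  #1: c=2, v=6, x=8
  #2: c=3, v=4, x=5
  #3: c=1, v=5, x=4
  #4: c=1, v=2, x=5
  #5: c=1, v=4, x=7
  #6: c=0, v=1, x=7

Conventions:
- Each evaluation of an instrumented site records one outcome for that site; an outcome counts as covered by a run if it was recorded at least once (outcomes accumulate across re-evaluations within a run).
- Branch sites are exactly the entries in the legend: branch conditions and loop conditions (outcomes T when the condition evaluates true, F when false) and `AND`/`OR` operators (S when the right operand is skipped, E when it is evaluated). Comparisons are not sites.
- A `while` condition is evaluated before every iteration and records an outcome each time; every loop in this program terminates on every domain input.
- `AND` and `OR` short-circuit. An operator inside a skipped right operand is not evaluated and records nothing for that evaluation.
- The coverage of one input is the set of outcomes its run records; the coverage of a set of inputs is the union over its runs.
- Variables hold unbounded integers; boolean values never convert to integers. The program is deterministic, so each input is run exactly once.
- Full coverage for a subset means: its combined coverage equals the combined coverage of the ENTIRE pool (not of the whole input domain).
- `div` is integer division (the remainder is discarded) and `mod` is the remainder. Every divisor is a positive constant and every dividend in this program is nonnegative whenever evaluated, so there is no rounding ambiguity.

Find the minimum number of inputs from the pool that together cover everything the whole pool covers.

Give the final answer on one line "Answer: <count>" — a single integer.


#1 (c=2, v=6, x=8) -> covered: B1=T, B5=T, B5=F
#2 (c=3, v=4, x=5) -> covered: B1=F, B2=T, B3=E, B5=T, B5=F
#3 (c=1, v=5, x=4) -> covered: B1=T, B5=T, B5=F
#4 (c=1, v=2, x=5) -> covered: B1=F, B2=T, B3=E, B5=T, B5=F
#5 (c=1, v=4, x=7) -> covered: B1=T, B5=T, B5=F
#6 (c=0, v=1, x=7) -> covered: B1=F, B2=F, B3=E, B4=F, B5=T, B5=F
pool-wide coverage (8 outcomes): B1=T, B1=F, B2=T, B2=F, B3=E, B4=F, B5=T, B5=F
size 1 is not enough: best union over all size-1 subsets is 6/8
size 2 is not enough: best union over all size-2 subsets is 7/8
size 3: inputs {1, 2, 6} cover all 8 outcomes, and no lexicographically smaller subset of this size does
Answer: 3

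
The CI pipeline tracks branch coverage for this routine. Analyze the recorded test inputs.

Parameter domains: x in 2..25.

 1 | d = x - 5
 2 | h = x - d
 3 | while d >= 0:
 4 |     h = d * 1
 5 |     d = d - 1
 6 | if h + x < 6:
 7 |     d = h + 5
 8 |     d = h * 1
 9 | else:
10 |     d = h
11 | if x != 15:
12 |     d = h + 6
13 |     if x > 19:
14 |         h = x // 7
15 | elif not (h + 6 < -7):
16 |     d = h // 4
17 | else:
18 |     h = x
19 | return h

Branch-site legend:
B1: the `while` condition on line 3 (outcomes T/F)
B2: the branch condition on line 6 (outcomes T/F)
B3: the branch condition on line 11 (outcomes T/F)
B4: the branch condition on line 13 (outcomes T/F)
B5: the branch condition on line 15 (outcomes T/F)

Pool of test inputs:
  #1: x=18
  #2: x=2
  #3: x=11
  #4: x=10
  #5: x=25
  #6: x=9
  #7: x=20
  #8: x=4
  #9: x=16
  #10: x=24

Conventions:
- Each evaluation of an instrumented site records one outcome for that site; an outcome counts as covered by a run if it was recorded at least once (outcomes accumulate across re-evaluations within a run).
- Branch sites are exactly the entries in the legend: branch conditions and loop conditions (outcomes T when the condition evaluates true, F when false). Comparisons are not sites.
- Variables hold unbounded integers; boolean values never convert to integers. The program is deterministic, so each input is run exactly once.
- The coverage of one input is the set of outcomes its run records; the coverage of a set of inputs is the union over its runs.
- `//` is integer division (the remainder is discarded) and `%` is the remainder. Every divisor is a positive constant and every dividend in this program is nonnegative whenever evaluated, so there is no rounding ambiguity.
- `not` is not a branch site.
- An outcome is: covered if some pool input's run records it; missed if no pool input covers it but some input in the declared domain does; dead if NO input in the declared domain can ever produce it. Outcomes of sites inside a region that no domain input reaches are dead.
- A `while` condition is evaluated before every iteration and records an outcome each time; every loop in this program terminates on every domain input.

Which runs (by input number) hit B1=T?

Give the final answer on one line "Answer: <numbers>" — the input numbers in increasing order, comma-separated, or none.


input #1 (x=18): covers B1=T
input #2 (x=2): misses B1=T
input #3 (x=11): covers B1=T
input #4 (x=10): covers B1=T
input #5 (x=25): covers B1=T
input #6 (x=9): covers B1=T
input #7 (x=20): covers B1=T
input #8 (x=4): misses B1=T
input #9 (x=16): covers B1=T
input #10 (x=24): covers B1=T
Answer: 1, 3, 4, 5, 6, 7, 9, 10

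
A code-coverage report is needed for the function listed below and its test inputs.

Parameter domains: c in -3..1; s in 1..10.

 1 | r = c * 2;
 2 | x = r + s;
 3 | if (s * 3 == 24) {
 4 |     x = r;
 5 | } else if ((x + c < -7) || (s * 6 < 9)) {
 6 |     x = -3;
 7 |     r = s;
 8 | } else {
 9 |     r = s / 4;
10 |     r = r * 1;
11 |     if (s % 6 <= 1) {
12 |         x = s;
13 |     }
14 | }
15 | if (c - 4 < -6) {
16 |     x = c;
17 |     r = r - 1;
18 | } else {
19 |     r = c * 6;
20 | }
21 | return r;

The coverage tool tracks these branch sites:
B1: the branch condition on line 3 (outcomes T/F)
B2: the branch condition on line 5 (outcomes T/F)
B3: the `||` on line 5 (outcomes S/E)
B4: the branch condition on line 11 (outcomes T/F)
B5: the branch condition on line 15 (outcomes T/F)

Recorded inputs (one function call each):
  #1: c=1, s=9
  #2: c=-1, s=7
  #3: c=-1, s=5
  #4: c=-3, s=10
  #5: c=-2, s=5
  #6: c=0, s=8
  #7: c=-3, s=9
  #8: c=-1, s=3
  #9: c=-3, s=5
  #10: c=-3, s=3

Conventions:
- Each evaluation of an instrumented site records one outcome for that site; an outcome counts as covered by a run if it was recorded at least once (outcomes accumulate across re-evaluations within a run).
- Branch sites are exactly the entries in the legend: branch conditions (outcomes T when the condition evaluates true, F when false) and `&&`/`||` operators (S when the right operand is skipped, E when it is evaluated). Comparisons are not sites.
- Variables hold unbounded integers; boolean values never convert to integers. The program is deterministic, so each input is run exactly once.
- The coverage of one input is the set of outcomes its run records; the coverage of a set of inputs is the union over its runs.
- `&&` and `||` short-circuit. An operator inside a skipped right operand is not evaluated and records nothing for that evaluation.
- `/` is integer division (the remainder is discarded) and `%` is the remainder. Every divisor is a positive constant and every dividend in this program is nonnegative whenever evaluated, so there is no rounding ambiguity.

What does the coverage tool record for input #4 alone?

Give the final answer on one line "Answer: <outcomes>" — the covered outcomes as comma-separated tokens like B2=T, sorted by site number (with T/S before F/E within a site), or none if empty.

Tracing the run of input #4 (c=-3, s=10):
  B1->F, B3->E, B2->F, B4->F, B5->T
as a set, this run covers: B1=F, B2=F, B3=E, B4=F, B5=T

Answer: B1=F, B2=F, B3=E, B4=F, B5=T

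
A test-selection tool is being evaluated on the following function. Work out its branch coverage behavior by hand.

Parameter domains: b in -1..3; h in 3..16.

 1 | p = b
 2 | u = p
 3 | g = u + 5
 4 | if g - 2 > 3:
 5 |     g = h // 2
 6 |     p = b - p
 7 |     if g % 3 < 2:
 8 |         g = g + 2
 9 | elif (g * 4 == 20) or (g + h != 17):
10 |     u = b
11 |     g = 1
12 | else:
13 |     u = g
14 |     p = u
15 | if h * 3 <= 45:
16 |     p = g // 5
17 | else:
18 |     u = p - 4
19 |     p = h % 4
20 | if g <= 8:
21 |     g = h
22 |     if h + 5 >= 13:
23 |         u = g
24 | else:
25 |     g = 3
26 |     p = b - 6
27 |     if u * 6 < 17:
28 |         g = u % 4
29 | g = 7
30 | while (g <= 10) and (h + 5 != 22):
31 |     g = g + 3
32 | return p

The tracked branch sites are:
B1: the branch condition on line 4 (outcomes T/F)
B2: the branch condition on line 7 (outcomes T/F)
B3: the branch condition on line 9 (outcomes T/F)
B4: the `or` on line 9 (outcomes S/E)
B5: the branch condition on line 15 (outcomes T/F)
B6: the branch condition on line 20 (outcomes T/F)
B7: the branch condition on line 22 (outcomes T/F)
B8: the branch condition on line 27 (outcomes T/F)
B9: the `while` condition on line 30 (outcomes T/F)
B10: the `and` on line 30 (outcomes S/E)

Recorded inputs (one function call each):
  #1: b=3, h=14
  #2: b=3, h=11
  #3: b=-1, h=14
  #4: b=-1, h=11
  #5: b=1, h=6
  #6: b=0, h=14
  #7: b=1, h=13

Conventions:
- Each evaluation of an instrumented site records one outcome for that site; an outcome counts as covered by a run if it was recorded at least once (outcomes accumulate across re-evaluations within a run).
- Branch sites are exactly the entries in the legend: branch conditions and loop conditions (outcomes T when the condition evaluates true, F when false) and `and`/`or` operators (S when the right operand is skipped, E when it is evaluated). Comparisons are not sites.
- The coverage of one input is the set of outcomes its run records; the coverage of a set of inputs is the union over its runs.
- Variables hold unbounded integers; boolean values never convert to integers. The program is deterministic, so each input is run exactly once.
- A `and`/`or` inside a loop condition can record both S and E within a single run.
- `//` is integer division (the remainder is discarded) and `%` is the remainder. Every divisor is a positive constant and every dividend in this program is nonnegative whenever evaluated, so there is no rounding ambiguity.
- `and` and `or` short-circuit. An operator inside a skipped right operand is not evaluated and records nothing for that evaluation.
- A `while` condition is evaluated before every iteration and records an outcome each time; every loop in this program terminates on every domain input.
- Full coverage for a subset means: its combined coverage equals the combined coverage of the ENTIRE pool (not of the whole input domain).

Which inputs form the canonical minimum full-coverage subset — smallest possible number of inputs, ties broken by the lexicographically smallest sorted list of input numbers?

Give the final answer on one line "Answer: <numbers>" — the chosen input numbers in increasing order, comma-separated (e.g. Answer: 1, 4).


test 1 (b=3, h=14) hits B1=T, B2=T, B5=T, B6=F, B8=F, B9=T, B9=F, B10=S, B10=E
test 2 (b=3, h=11) hits B1=T, B2=F, B5=T, B6=T, B7=T, B9=T, B9=F, B10=S, B10=E
test 3 (b=-1, h=14) hits B1=F, B3=T, B4=E, B5=T, B6=T, B7=T, B9=T, B9=F, B10=S, B10=E
test 4 (b=-1, h=11) hits B1=F, B3=T, B4=E, B5=T, B6=T, B7=T, B9=T, B9=F, B10=S, B10=E
test 5 (b=1, h=6) hits B1=T, B2=T, B5=T, B6=T, B7=F, B9=T, B9=F, B10=S, B10=E
test 6 (b=0, h=14) hits B1=F, B3=T, B4=S, B5=T, B6=T, B7=T, B9=T, B9=F, B10=S, B10=E
test 7 (b=1, h=13) hits B1=T, B2=T, B5=T, B6=T, B7=T, B9=T, B9=F, B10=S, B10=E
union over all inputs: B1=T, B1=F, B2=T, B2=F, B3=T, B4=S, B4=E, B5=T, B6=T, B6=F, B7=T, B7=F, B8=F, B9=T, B9=F, B10=S, B10=E (17 outcomes)
checked all size-1 subsets: none covers 17 outcomes (max 10/17)
checked all size-2 subsets: none covers 17 outcomes (max 14/17)
checked all size-3 subsets: none covers 17 outcomes (max 15/17)
checked all size-4 subsets: none covers 17 outcomes (max 16/17)
the canonical winner is {1, 2, 3, 5, 6}: size 5, full 17-outcome coverage, earliest index list among size-5 covers
Answer: 1, 2, 3, 5, 6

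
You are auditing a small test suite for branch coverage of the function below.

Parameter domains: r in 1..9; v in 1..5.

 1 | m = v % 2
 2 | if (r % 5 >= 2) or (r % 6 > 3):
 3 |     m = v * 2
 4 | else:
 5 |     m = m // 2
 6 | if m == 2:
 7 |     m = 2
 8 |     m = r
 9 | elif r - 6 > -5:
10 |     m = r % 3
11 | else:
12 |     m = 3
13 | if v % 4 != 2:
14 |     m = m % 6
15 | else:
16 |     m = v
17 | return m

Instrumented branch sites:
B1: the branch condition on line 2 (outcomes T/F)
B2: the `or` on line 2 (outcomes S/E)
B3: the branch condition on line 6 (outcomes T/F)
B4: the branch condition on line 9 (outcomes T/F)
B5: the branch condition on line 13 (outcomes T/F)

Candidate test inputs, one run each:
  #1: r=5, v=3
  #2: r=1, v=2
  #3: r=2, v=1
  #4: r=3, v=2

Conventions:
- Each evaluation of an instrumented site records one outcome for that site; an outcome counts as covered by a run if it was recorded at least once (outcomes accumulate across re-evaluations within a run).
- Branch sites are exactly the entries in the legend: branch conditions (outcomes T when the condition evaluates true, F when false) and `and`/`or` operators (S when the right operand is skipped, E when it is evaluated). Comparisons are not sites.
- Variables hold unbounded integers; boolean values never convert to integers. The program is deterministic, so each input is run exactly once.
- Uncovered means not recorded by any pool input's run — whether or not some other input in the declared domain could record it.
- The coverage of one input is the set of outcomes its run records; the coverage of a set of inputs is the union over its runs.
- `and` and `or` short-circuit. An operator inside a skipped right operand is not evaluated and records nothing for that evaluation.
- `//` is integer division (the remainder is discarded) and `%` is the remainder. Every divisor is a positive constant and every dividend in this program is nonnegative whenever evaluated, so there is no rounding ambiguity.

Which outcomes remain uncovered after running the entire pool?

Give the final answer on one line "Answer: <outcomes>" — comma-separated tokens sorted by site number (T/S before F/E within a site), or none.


test 1 (r=5, v=3) hits B1=T, B2=E, B3=F, B4=T, B5=T
test 2 (r=1, v=2) hits B1=F, B2=E, B3=F, B4=F, B5=F
test 3 (r=2, v=1) hits B1=T, B2=S, B3=T, B5=T
test 4 (r=3, v=2) hits B1=T, B2=S, B3=F, B4=T, B5=F
union over the pool: B1=T, B1=F, B2=S, B2=E, B3=T, B3=F, B4=T, B4=F, B5=T, B5=F
uncovered (0 of 10): none
Answer: none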